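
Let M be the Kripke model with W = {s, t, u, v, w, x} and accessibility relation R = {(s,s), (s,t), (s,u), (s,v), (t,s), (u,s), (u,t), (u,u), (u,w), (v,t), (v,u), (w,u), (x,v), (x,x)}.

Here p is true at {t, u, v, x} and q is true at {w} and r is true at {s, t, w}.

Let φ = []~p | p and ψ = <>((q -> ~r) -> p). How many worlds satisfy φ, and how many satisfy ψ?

For []~p | p:
s: []~p is F, p is F. ✗
t: []~p is T, p is T. ✓
u: []~p is F, p is T. ✓
v: []~p is F, p is T. ✓
w: []~p is F, p is F. ✗
x: []~p is F, p is T. ✓
— 4 worlds.
For <>((q -> ~r) -> p):
s: successors {s, t, u, v}; (q -> ~r) -> p there: s:F, t:T, u:T, v:T. ✓
t: successors {s}; (q -> ~r) -> p there: s:F. ✗
u: successors {s, t, u, w}; (q -> ~r) -> p there: s:F, t:T, u:T, w:T. ✓
v: successors {t, u}; (q -> ~r) -> p there: t:T, u:T. ✓
w: successors {u}; (q -> ~r) -> p there: u:T. ✓
x: successors {v, x}; (q -> ~r) -> p there: v:T, x:T. ✓
— 5 worlds.

4 and 5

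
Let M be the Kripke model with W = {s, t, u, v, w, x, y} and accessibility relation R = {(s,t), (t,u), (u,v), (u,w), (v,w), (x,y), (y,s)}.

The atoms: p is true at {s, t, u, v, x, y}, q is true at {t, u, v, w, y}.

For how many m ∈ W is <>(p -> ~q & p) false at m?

4

s: successors {t}; p -> ~q & p there: t:F. ✗
t: successors {u}; p -> ~q & p there: u:F. ✗
u: successors {v, w}; p -> ~q & p there: v:F, w:T. ✓
v: successors {w}; p -> ~q & p there: w:T. ✓
w: no successors, so <>(p -> ~q & p) fails. ✗
x: successors {y}; p -> ~q & p there: y:F. ✗
y: successors {s}; p -> ~q & p there: s:T. ✓
Satisfying worlds: {u, v, y}.
So <>(p -> ~q & p) fails at the other 4 worlds.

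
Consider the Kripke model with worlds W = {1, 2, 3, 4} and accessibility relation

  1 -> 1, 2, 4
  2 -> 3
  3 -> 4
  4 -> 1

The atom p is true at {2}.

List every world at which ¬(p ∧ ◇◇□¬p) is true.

1: p ∧ ◇◇□¬p is F. ✓
2: p ∧ ◇◇□¬p is T. ✗
3: p ∧ ◇◇□¬p is F. ✓
4: p ∧ ◇◇□¬p is F. ✓

{1, 3, 4}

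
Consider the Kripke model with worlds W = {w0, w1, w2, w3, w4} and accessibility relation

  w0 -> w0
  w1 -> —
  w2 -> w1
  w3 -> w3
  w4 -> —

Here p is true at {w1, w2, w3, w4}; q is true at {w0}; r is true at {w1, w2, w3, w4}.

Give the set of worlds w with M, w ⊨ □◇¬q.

{w1, w3, w4}

w0: successors {w0}; ◇¬q there: w0:F. ✗
w1: no successors, so □◇¬q holds vacuously. ✓
w2: successors {w1}; ◇¬q there: w1:F. ✗
w3: successors {w3}; ◇¬q there: w3:T. ✓
w4: no successors, so □◇¬q holds vacuously. ✓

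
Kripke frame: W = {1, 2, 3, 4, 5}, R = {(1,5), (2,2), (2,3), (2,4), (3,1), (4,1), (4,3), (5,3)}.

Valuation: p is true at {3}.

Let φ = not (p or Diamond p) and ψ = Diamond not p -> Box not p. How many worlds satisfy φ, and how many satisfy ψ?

1 and 3

For not (p or Diamond p):
1: p or Diamond p is F. ✓
2: p or Diamond p is T. ✗
3: p or Diamond p is T. ✗
4: p or Diamond p is T. ✗
5: p or Diamond p is T. ✗
— 1 world.
For Diamond not p -> Box not p:
1: Diamond not p is T, Box not p is T. ✓
2: Diamond not p is T, Box not p is F. ✗
3: Diamond not p is T, Box not p is T. ✓
4: Diamond not p is T, Box not p is F. ✗
5: Diamond not p is F, Box not p is F. ✓
— 3 worlds.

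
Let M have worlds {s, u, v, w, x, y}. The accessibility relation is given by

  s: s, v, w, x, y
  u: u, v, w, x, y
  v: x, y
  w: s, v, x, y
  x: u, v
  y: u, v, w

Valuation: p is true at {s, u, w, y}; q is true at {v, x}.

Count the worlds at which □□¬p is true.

s: successors {s, v, w, x, y}; □¬p there: s:F, v:F, w:F, x:F, y:F. ✗
u: successors {u, v, w, x, y}; □¬p there: u:F, v:F, w:F, x:F, y:F. ✗
v: successors {x, y}; □¬p there: x:F, y:F. ✗
w: successors {s, v, x, y}; □¬p there: s:F, v:F, x:F, y:F. ✗
x: successors {u, v}; □¬p there: u:F, v:F. ✗
y: successors {u, v, w}; □¬p there: u:F, v:F, w:F. ✗
Satisfying worlds: ∅.

0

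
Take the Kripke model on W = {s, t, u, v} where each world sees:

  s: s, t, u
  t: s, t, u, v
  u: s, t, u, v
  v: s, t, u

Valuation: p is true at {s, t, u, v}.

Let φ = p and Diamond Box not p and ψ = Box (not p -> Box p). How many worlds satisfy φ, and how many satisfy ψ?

For p and Diamond Box not p:
s: p is T, Diamond Box not p is F. ✗
t: p is T, Diamond Box not p is F. ✗
u: p is T, Diamond Box not p is F. ✗
v: p is T, Diamond Box not p is F. ✗
— 0 worlds.
For Box (not p -> Box p):
s: successors {s, t, u}; not p -> Box p there: s:T, t:T, u:T. ✓
t: successors {s, t, u, v}; not p -> Box p there: s:T, t:T, u:T, v:T. ✓
u: successors {s, t, u, v}; not p -> Box p there: s:T, t:T, u:T, v:T. ✓
v: successors {s, t, u}; not p -> Box p there: s:T, t:T, u:T. ✓
— 4 worlds.

0 and 4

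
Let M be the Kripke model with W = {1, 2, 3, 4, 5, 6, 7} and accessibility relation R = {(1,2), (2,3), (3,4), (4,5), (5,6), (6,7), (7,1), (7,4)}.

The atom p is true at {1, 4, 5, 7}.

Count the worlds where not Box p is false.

4

1: Box p is F. ✓
2: Box p is F. ✓
3: Box p is T. ✗
4: Box p is T. ✗
5: Box p is F. ✓
6: Box p is T. ✗
7: Box p is T. ✗
Satisfying worlds: {1, 2, 5}.
So not Box p fails at the other 4 worlds.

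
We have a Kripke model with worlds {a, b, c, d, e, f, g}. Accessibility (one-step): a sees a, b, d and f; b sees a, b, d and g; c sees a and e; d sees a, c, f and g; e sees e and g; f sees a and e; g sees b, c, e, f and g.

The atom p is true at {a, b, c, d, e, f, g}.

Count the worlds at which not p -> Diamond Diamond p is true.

7

a: not p is F, Diamond Diamond p is T. ✓
b: not p is F, Diamond Diamond p is T. ✓
c: not p is F, Diamond Diamond p is T. ✓
d: not p is F, Diamond Diamond p is T. ✓
e: not p is F, Diamond Diamond p is T. ✓
f: not p is F, Diamond Diamond p is T. ✓
g: not p is F, Diamond Diamond p is T. ✓
Satisfying worlds: {a, b, c, d, e, f, g}.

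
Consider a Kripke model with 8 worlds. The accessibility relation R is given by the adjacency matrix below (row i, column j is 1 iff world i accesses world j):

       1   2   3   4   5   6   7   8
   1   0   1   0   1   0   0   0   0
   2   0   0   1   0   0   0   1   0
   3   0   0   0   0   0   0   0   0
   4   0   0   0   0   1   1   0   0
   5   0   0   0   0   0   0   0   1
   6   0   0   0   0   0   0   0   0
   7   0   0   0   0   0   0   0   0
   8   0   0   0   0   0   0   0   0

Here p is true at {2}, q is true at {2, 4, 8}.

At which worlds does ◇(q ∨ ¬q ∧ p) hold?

{1, 5}

1: successors {2, 4}; q ∨ ¬q ∧ p there: 2:T, 4:T. ✓
2: successors {3, 7}; q ∨ ¬q ∧ p there: 3:F, 7:F. ✗
3: no successors, so ◇(q ∨ ¬q ∧ p) fails. ✗
4: successors {5, 6}; q ∨ ¬q ∧ p there: 5:F, 6:F. ✗
5: successors {8}; q ∨ ¬q ∧ p there: 8:T. ✓
6: no successors, so ◇(q ∨ ¬q ∧ p) fails. ✗
7: no successors, so ◇(q ∨ ¬q ∧ p) fails. ✗
8: no successors, so ◇(q ∨ ¬q ∧ p) fails. ✗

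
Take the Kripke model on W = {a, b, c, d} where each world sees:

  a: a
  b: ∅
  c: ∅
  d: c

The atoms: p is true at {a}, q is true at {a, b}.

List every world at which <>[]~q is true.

{d}

a: successors {a}; []~q there: a:F. ✗
b: no successors, so <>[]~q fails. ✗
c: no successors, so <>[]~q fails. ✗
d: successors {c}; []~q there: c:T. ✓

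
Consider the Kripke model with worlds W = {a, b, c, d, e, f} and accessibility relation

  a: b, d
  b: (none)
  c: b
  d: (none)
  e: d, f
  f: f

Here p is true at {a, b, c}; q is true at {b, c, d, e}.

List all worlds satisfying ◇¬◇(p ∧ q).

a: successors {b, d}; ¬◇(p ∧ q) there: b:T, d:T. ✓
b: no successors, so ◇¬◇(p ∧ q) fails. ✗
c: successors {b}; ¬◇(p ∧ q) there: b:T. ✓
d: no successors, so ◇¬◇(p ∧ q) fails. ✗
e: successors {d, f}; ¬◇(p ∧ q) there: d:T, f:T. ✓
f: successors {f}; ¬◇(p ∧ q) there: f:T. ✓

{a, c, e, f}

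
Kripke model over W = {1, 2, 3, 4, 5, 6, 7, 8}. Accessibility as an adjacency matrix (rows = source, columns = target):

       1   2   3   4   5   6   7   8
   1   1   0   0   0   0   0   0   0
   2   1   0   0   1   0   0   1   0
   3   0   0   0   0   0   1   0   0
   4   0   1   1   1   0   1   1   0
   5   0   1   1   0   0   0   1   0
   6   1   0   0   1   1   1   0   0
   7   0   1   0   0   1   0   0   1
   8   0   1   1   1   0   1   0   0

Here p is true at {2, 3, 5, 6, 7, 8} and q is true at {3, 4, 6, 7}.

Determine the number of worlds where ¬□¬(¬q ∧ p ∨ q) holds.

1: □¬(¬q ∧ p ∨ q) is T. ✗
2: □¬(¬q ∧ p ∨ q) is F. ✓
3: □¬(¬q ∧ p ∨ q) is F. ✓
4: □¬(¬q ∧ p ∨ q) is F. ✓
5: □¬(¬q ∧ p ∨ q) is F. ✓
6: □¬(¬q ∧ p ∨ q) is F. ✓
7: □¬(¬q ∧ p ∨ q) is F. ✓
8: □¬(¬q ∧ p ∨ q) is F. ✓
Satisfying worlds: {2, 3, 4, 5, 6, 7, 8}.

7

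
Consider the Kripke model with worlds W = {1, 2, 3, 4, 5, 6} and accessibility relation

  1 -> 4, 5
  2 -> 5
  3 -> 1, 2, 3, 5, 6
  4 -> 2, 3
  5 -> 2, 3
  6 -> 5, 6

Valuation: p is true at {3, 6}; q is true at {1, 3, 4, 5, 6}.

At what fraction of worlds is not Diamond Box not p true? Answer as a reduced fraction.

1/2

1: Diamond Box not p is F. ✓
2: Diamond Box not p is F. ✓
3: Diamond Box not p is T. ✗
4: Diamond Box not p is T. ✗
5: Diamond Box not p is T. ✗
6: Diamond Box not p is F. ✓
That's 3 of 6 worlds, so 3/6 = 1/2.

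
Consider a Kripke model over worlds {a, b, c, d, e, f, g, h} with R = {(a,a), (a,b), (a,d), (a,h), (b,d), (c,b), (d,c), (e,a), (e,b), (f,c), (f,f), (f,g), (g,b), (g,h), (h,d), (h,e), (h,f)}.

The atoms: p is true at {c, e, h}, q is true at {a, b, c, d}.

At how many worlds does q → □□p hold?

5

a: q is T, □□p is F. ✗
b: q is T, □□p is T. ✓
c: q is T, □□p is F. ✗
d: q is T, □□p is F. ✗
e: q is F, □□p is F. ✓
f: q is F, □□p is F. ✓
g: q is F, □□p is F. ✓
h: q is F, □□p is F. ✓
Satisfying worlds: {b, e, f, g, h}.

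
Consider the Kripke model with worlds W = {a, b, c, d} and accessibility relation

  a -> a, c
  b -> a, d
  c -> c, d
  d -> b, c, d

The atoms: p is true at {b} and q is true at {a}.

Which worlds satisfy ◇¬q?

a: successors {a, c}; ¬q there: a:F, c:T. ✓
b: successors {a, d}; ¬q there: a:F, d:T. ✓
c: successors {c, d}; ¬q there: c:T, d:T. ✓
d: successors {b, c, d}; ¬q there: b:T, c:T, d:T. ✓

{a, b, c, d}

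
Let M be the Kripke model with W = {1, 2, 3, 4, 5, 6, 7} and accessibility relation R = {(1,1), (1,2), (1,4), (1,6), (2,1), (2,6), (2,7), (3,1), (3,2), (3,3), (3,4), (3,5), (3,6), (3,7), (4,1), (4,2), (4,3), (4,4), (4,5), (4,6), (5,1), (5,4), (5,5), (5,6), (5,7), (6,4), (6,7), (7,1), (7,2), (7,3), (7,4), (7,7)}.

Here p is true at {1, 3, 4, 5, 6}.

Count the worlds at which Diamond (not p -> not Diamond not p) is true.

7

1: successors {1, 2, 4, 6}; not p -> not Diamond not p there: 1:T, 2:F, 4:T, 6:T. ✓
2: successors {1, 6, 7}; not p -> not Diamond not p there: 1:T, 6:T, 7:F. ✓
3: successors {1, 2, 3, 4, 5, 6, 7}; not p -> not Diamond not p there: 1:T, 2:F, 3:T, 4:T, 5:T, 6:T, 7:F. ✓
4: successors {1, 2, 3, 4, 5, 6}; not p -> not Diamond not p there: 1:T, 2:F, 3:T, 4:T, 5:T, 6:T. ✓
5: successors {1, 4, 5, 6, 7}; not p -> not Diamond not p there: 1:T, 4:T, 5:T, 6:T, 7:F. ✓
6: successors {4, 7}; not p -> not Diamond not p there: 4:T, 7:F. ✓
7: successors {1, 2, 3, 4, 7}; not p -> not Diamond not p there: 1:T, 2:F, 3:T, 4:T, 7:F. ✓
Satisfying worlds: {1, 2, 3, 4, 5, 6, 7}.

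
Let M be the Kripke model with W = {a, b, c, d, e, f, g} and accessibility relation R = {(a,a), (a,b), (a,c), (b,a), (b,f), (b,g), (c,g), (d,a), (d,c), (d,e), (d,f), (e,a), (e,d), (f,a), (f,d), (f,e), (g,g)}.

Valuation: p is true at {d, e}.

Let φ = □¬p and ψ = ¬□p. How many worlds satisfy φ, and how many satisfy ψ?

4 and 7

For □¬p:
a: successors {a, b, c}; ¬p there: a:T, b:T, c:T. ✓
b: successors {a, f, g}; ¬p there: a:T, f:T, g:T. ✓
c: successors {g}; ¬p there: g:T. ✓
d: successors {a, c, e, f}; ¬p there: a:T, c:T, e:F, f:T. ✗
e: successors {a, d}; ¬p there: a:T, d:F. ✗
f: successors {a, d, e}; ¬p there: a:T, d:F, e:F. ✗
g: successors {g}; ¬p there: g:T. ✓
— 4 worlds.
For ¬□p:
a: □p is F. ✓
b: □p is F. ✓
c: □p is F. ✓
d: □p is F. ✓
e: □p is F. ✓
f: □p is F. ✓
g: □p is F. ✓
— 7 worlds.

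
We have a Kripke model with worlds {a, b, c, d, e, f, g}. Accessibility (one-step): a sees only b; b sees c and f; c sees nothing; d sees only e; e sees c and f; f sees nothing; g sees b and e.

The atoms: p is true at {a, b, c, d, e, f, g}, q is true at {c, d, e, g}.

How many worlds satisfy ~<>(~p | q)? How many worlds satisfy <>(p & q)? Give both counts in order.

For ~<>(~p | q):
a: <>(~p | q) is F. ✓
b: <>(~p | q) is T. ✗
c: <>(~p | q) is F. ✓
d: <>(~p | q) is T. ✗
e: <>(~p | q) is T. ✗
f: <>(~p | q) is F. ✓
g: <>(~p | q) is T. ✗
— 3 worlds.
For <>(p & q):
a: successors {b}; p & q there: b:F. ✗
b: successors {c, f}; p & q there: c:T, f:F. ✓
c: no successors, so <>(p & q) fails. ✗
d: successors {e}; p & q there: e:T. ✓
e: successors {c, f}; p & q there: c:T, f:F. ✓
f: no successors, so <>(p & q) fails. ✗
g: successors {b, e}; p & q there: b:F, e:T. ✓
— 4 worlds.

3 and 4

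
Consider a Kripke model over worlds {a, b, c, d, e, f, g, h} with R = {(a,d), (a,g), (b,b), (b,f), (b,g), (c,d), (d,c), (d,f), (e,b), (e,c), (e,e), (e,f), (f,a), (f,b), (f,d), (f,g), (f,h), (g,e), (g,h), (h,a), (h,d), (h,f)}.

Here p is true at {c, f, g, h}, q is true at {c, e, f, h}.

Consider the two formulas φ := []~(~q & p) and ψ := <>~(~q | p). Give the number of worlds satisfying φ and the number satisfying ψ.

5 and 2

For []~(~q & p):
a: successors {d, g}; ~(~q & p) there: d:T, g:F. ✗
b: successors {b, f, g}; ~(~q & p) there: b:T, f:T, g:F. ✗
c: successors {d}; ~(~q & p) there: d:T. ✓
d: successors {c, f}; ~(~q & p) there: c:T, f:T. ✓
e: successors {b, c, e, f}; ~(~q & p) there: b:T, c:T, e:T, f:T. ✓
f: successors {a, b, d, g, h}; ~(~q & p) there: a:T, b:T, d:T, g:F, h:T. ✗
g: successors {e, h}; ~(~q & p) there: e:T, h:T. ✓
h: successors {a, d, f}; ~(~q & p) there: a:T, d:T, f:T. ✓
— 5 worlds.
For <>~(~q | p):
a: successors {d, g}; ~(~q | p) there: d:F, g:F. ✗
b: successors {b, f, g}; ~(~q | p) there: b:F, f:F, g:F. ✗
c: successors {d}; ~(~q | p) there: d:F. ✗
d: successors {c, f}; ~(~q | p) there: c:F, f:F. ✗
e: successors {b, c, e, f}; ~(~q | p) there: b:F, c:F, e:T, f:F. ✓
f: successors {a, b, d, g, h}; ~(~q | p) there: a:F, b:F, d:F, g:F, h:F. ✗
g: successors {e, h}; ~(~q | p) there: e:T, h:F. ✓
h: successors {a, d, f}; ~(~q | p) there: a:F, d:F, f:F. ✗
— 2 worlds.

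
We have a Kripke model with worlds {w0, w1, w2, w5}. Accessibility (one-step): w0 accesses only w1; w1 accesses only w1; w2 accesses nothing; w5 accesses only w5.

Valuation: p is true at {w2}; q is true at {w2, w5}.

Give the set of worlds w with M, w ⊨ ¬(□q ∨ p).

{w0, w1}

w0: □q ∨ p is F. ✓
w1: □q ∨ p is F. ✓
w2: □q ∨ p is T. ✗
w5: □q ∨ p is T. ✗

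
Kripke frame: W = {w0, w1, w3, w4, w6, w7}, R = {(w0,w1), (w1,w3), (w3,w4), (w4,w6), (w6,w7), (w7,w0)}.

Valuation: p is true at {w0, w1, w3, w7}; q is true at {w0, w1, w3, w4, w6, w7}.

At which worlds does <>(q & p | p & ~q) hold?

{w0, w1, w6, w7}

w0: successors {w1}; q & p | p & ~q there: w1:T. ✓
w1: successors {w3}; q & p | p & ~q there: w3:T. ✓
w3: successors {w4}; q & p | p & ~q there: w4:F. ✗
w4: successors {w6}; q & p | p & ~q there: w6:F. ✗
w6: successors {w7}; q & p | p & ~q there: w7:T. ✓
w7: successors {w0}; q & p | p & ~q there: w0:T. ✓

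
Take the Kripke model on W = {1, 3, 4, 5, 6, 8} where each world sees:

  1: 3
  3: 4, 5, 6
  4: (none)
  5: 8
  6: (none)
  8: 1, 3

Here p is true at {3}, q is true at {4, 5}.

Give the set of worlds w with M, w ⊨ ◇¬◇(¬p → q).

1: successors {3}; ¬◇(¬p → q) there: 3:F. ✗
3: successors {4, 5, 6}; ¬◇(¬p → q) there: 4:T, 5:T, 6:T. ✓
4: no successors, so ◇¬◇(¬p → q) fails. ✗
5: successors {8}; ¬◇(¬p → q) there: 8:F. ✗
6: no successors, so ◇¬◇(¬p → q) fails. ✗
8: successors {1, 3}; ¬◇(¬p → q) there: 1:F, 3:F. ✗

{3}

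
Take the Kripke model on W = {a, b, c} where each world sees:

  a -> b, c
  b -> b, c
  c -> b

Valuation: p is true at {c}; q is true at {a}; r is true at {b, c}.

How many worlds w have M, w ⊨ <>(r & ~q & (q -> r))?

3

a: successors {b, c}; r & ~q & (q -> r) there: b:T, c:T. ✓
b: successors {b, c}; r & ~q & (q -> r) there: b:T, c:T. ✓
c: successors {b}; r & ~q & (q -> r) there: b:T. ✓
Satisfying worlds: {a, b, c}.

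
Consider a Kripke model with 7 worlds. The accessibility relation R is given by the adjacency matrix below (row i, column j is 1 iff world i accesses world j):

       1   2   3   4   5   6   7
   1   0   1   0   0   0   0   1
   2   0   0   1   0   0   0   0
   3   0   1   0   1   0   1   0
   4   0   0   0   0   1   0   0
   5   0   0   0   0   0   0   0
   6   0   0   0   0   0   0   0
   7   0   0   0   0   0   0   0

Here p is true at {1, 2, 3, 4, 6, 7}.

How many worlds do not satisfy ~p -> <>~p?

1

1: ~p is F, <>~p is F. ✓
2: ~p is F, <>~p is F. ✓
3: ~p is F, <>~p is F. ✓
4: ~p is F, <>~p is T. ✓
5: ~p is T, <>~p is F. ✗
6: ~p is F, <>~p is F. ✓
7: ~p is F, <>~p is F. ✓
Satisfying worlds: {1, 2, 3, 4, 6, 7}.
So ~p -> <>~p fails at the other 1 world.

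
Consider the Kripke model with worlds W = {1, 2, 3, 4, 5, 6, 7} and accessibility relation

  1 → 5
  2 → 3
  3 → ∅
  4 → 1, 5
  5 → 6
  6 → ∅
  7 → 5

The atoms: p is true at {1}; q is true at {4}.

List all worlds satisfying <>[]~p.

{1, 2, 4, 5, 7}

1: successors {5}; []~p there: 5:T. ✓
2: successors {3}; []~p there: 3:T. ✓
3: no successors, so <>[]~p fails. ✗
4: successors {1, 5}; []~p there: 1:T, 5:T. ✓
5: successors {6}; []~p there: 6:T. ✓
6: no successors, so <>[]~p fails. ✗
7: successors {5}; []~p there: 5:T. ✓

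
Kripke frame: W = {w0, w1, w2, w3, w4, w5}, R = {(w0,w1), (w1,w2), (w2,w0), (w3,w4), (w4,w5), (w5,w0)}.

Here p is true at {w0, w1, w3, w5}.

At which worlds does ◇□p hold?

w0: successors {w1}; □p there: w1:F. ✗
w1: successors {w2}; □p there: w2:T. ✓
w2: successors {w0}; □p there: w0:T. ✓
w3: successors {w4}; □p there: w4:T. ✓
w4: successors {w5}; □p there: w5:T. ✓
w5: successors {w0}; □p there: w0:T. ✓

{w1, w2, w3, w4, w5}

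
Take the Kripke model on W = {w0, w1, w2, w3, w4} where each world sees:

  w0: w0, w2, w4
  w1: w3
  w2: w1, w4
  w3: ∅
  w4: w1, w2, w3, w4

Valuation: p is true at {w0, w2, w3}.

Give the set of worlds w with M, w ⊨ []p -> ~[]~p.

w0: []p is F, ~[]~p is T. ✓
w1: []p is T, ~[]~p is T. ✓
w2: []p is F, ~[]~p is F. ✓
w3: []p is T, ~[]~p is F. ✗
w4: []p is F, ~[]~p is T. ✓

{w0, w1, w2, w4}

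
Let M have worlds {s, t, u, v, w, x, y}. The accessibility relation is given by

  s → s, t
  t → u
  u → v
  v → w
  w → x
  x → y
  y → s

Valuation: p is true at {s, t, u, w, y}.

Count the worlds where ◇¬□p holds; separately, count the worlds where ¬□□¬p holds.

2 and 5

For ◇¬□p:
s: successors {s, t}; ¬□p there: s:F, t:F. ✗
t: successors {u}; ¬□p there: u:T. ✓
u: successors {v}; ¬□p there: v:F. ✗
v: successors {w}; ¬□p there: w:T. ✓
w: successors {x}; ¬□p there: x:F. ✗
x: successors {y}; ¬□p there: y:F. ✗
y: successors {s}; ¬□p there: s:F. ✗
— 2 worlds.
For ¬□□¬p:
s: □□¬p is F. ✓
t: □□¬p is T. ✗
u: □□¬p is F. ✓
v: □□¬p is T. ✗
w: □□¬p is F. ✓
x: □□¬p is F. ✓
y: □□¬p is F. ✓
— 5 worlds.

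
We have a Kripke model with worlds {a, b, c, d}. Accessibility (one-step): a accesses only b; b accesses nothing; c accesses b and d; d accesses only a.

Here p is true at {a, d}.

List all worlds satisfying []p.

a: successors {b}; p there: b:F. ✗
b: no successors, so []p holds vacuously. ✓
c: successors {b, d}; p there: b:F, d:T. ✗
d: successors {a}; p there: a:T. ✓

{b, d}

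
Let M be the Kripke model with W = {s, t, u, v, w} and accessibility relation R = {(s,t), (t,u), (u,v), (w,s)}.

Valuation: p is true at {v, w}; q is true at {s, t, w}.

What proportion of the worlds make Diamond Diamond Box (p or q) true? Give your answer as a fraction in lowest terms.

s: successors {t}; Diamond Box (p or q) there: t:T. ✓
t: successors {u}; Diamond Box (p or q) there: u:T. ✓
u: successors {v}; Diamond Box (p or q) there: v:F. ✗
v: no successors, so Diamond Diamond Box (p or q) fails. ✗
w: successors {s}; Diamond Box (p or q) there: s:F. ✗
That's 2 of 5 worlds, so 2/5.

2/5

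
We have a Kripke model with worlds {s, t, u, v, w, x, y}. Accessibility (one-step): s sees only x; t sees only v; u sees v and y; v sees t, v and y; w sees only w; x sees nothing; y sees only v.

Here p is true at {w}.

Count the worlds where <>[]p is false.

5

s: successors {x}; []p there: x:T. ✓
t: successors {v}; []p there: v:F. ✗
u: successors {v, y}; []p there: v:F, y:F. ✗
v: successors {t, v, y}; []p there: t:F, v:F, y:F. ✗
w: successors {w}; []p there: w:T. ✓
x: no successors, so <>[]p fails. ✗
y: successors {v}; []p there: v:F. ✗
Satisfying worlds: {s, w}.
So <>[]p fails at the other 5 worlds.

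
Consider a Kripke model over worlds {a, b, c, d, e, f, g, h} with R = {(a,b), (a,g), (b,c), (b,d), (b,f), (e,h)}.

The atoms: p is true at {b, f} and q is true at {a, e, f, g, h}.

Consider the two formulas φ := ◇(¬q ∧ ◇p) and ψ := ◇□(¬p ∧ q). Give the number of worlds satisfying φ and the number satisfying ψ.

For ◇(¬q ∧ ◇p):
a: successors {b, g}; ¬q ∧ ◇p there: b:T, g:F. ✓
b: successors {c, d, f}; ¬q ∧ ◇p there: c:F, d:F, f:F. ✗
c: no successors, so ◇(¬q ∧ ◇p) fails. ✗
d: no successors, so ◇(¬q ∧ ◇p) fails. ✗
e: successors {h}; ¬q ∧ ◇p there: h:F. ✗
f: no successors, so ◇(¬q ∧ ◇p) fails. ✗
g: no successors, so ◇(¬q ∧ ◇p) fails. ✗
h: no successors, so ◇(¬q ∧ ◇p) fails. ✗
— 1 world.
For ◇□(¬p ∧ q):
a: successors {b, g}; □(¬p ∧ q) there: b:F, g:T. ✓
b: successors {c, d, f}; □(¬p ∧ q) there: c:T, d:T, f:T. ✓
c: no successors, so ◇□(¬p ∧ q) fails. ✗
d: no successors, so ◇□(¬p ∧ q) fails. ✗
e: successors {h}; □(¬p ∧ q) there: h:T. ✓
f: no successors, so ◇□(¬p ∧ q) fails. ✗
g: no successors, so ◇□(¬p ∧ q) fails. ✗
h: no successors, so ◇□(¬p ∧ q) fails. ✗
— 3 worlds.

1 and 3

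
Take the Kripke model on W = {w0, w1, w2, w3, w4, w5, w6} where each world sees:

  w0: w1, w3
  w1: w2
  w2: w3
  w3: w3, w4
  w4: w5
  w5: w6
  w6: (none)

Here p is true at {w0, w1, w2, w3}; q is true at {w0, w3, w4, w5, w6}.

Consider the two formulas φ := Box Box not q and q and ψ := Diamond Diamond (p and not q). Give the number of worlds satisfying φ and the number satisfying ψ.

For Box Box not q and q:
w0: Box Box not q is F, q is T. ✗
w1: Box Box not q is F, q is F. ✗
w2: Box Box not q is F, q is F. ✗
w3: Box Box not q is F, q is T. ✗
w4: Box Box not q is F, q is T. ✗
w5: Box Box not q is T, q is T. ✓
w6: Box Box not q is T, q is T. ✓
— 2 worlds.
For Diamond Diamond (p and not q):
w0: successors {w1, w3}; Diamond (p and not q) there: w1:T, w3:F. ✓
w1: successors {w2}; Diamond (p and not q) there: w2:F. ✗
w2: successors {w3}; Diamond (p and not q) there: w3:F. ✗
w3: successors {w3, w4}; Diamond (p and not q) there: w3:F, w4:F. ✗
w4: successors {w5}; Diamond (p and not q) there: w5:F. ✗
w5: successors {w6}; Diamond (p and not q) there: w6:F. ✗
w6: no successors, so Diamond Diamond (p and not q) fails. ✗
— 1 world.

2 and 1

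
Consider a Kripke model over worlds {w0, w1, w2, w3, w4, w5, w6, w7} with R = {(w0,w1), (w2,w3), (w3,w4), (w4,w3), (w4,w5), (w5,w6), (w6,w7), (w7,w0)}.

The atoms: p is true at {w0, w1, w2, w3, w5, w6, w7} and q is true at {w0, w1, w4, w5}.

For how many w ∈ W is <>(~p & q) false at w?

7

w0: successors {w1}; ~p & q there: w1:F. ✗
w1: no successors, so <>(~p & q) fails. ✗
w2: successors {w3}; ~p & q there: w3:F. ✗
w3: successors {w4}; ~p & q there: w4:T. ✓
w4: successors {w3, w5}; ~p & q there: w3:F, w5:F. ✗
w5: successors {w6}; ~p & q there: w6:F. ✗
w6: successors {w7}; ~p & q there: w7:F. ✗
w7: successors {w0}; ~p & q there: w0:F. ✗
Satisfying worlds: {w3}.
So <>(~p & q) fails at the other 7 worlds.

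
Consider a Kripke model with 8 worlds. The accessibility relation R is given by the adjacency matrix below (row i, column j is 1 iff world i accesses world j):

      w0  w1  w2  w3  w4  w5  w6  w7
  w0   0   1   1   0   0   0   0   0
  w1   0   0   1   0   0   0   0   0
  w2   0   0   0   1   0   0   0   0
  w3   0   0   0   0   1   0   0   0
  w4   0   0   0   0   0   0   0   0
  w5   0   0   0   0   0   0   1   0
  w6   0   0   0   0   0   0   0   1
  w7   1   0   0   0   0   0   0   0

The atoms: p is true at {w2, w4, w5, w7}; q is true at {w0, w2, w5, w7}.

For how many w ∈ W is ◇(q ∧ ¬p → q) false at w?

w0: successors {w1, w2}; q ∧ ¬p → q there: w1:T, w2:T. ✓
w1: successors {w2}; q ∧ ¬p → q there: w2:T. ✓
w2: successors {w3}; q ∧ ¬p → q there: w3:T. ✓
w3: successors {w4}; q ∧ ¬p → q there: w4:T. ✓
w4: no successors, so ◇(q ∧ ¬p → q) fails. ✗
w5: successors {w6}; q ∧ ¬p → q there: w6:T. ✓
w6: successors {w7}; q ∧ ¬p → q there: w7:T. ✓
w7: successors {w0}; q ∧ ¬p → q there: w0:T. ✓
Satisfying worlds: {w0, w1, w2, w3, w5, w6, w7}.
So ◇(q ∧ ¬p → q) fails at the other 1 world.

1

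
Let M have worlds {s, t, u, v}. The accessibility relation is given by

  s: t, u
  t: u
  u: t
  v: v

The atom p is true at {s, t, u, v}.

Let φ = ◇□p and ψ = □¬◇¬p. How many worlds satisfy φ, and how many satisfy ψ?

4 and 4

For ◇□p:
s: successors {t, u}; □p there: t:T, u:T. ✓
t: successors {u}; □p there: u:T. ✓
u: successors {t}; □p there: t:T. ✓
v: successors {v}; □p there: v:T. ✓
— 4 worlds.
For □¬◇¬p:
s: successors {t, u}; ¬◇¬p there: t:T, u:T. ✓
t: successors {u}; ¬◇¬p there: u:T. ✓
u: successors {t}; ¬◇¬p there: t:T. ✓
v: successors {v}; ¬◇¬p there: v:T. ✓
— 4 worlds.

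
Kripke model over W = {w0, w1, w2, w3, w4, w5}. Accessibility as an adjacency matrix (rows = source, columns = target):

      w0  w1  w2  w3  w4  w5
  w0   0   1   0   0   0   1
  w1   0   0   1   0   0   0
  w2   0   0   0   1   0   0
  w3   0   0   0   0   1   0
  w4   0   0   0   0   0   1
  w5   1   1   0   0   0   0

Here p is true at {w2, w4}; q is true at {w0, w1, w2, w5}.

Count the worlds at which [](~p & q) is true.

3

w0: successors {w1, w5}; ~p & q there: w1:T, w5:T. ✓
w1: successors {w2}; ~p & q there: w2:F. ✗
w2: successors {w3}; ~p & q there: w3:F. ✗
w3: successors {w4}; ~p & q there: w4:F. ✗
w4: successors {w5}; ~p & q there: w5:T. ✓
w5: successors {w0, w1}; ~p & q there: w0:T, w1:T. ✓
Satisfying worlds: {w0, w4, w5}.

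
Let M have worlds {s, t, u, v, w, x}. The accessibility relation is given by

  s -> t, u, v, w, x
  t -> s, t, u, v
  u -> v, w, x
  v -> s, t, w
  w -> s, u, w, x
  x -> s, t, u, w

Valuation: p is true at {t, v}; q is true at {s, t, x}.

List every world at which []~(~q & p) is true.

{v, w, x}

s: successors {t, u, v, w, x}; ~(~q & p) there: t:T, u:T, v:F, w:T, x:T. ✗
t: successors {s, t, u, v}; ~(~q & p) there: s:T, t:T, u:T, v:F. ✗
u: successors {v, w, x}; ~(~q & p) there: v:F, w:T, x:T. ✗
v: successors {s, t, w}; ~(~q & p) there: s:T, t:T, w:T. ✓
w: successors {s, u, w, x}; ~(~q & p) there: s:T, u:T, w:T, x:T. ✓
x: successors {s, t, u, w}; ~(~q & p) there: s:T, t:T, u:T, w:T. ✓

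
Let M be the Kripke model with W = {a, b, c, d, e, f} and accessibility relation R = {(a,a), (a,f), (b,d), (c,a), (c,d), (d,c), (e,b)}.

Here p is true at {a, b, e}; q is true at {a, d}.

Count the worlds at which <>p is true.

a: successors {a, f}; p there: a:T, f:F. ✓
b: successors {d}; p there: d:F. ✗
c: successors {a, d}; p there: a:T, d:F. ✓
d: successors {c}; p there: c:F. ✗
e: successors {b}; p there: b:T. ✓
f: no successors, so <>p fails. ✗
Satisfying worlds: {a, c, e}.

3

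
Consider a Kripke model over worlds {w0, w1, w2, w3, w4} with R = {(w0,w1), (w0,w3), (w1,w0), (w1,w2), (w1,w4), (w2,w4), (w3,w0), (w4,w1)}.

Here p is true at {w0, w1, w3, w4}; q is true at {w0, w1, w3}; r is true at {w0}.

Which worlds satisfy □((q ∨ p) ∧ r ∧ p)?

{w3}

w0: successors {w1, w3}; (q ∨ p) ∧ r ∧ p there: w1:F, w3:F. ✗
w1: successors {w0, w2, w4}; (q ∨ p) ∧ r ∧ p there: w0:T, w2:F, w4:F. ✗
w2: successors {w4}; (q ∨ p) ∧ r ∧ p there: w4:F. ✗
w3: successors {w0}; (q ∨ p) ∧ r ∧ p there: w0:T. ✓
w4: successors {w1}; (q ∨ p) ∧ r ∧ p there: w1:F. ✗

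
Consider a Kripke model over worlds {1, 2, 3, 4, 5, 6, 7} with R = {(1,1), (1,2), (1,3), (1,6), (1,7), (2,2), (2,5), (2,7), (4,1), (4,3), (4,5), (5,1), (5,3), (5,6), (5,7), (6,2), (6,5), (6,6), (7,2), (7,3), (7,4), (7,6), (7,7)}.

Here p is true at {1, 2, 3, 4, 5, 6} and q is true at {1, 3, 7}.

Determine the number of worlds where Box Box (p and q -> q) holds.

7

1: successors {1, 2, 3, 6, 7}; Box (p and q -> q) there: 1:T, 2:T, 3:T, 6:T, 7:T. ✓
2: successors {2, 5, 7}; Box (p and q -> q) there: 2:T, 5:T, 7:T. ✓
3: no successors, so Box Box (p and q -> q) holds vacuously. ✓
4: successors {1, 3, 5}; Box (p and q -> q) there: 1:T, 3:T, 5:T. ✓
5: successors {1, 3, 6, 7}; Box (p and q -> q) there: 1:T, 3:T, 6:T, 7:T. ✓
6: successors {2, 5, 6}; Box (p and q -> q) there: 2:T, 5:T, 6:T. ✓
7: successors {2, 3, 4, 6, 7}; Box (p and q -> q) there: 2:T, 3:T, 4:T, 6:T, 7:T. ✓
Satisfying worlds: {1, 2, 3, 4, 5, 6, 7}.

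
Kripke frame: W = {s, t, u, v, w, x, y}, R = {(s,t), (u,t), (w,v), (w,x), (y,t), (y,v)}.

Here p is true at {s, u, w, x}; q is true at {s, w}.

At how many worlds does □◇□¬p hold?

3

s: successors {t}; ◇□¬p there: t:F. ✗
t: no successors, so □◇□¬p holds vacuously. ✓
u: successors {t}; ◇□¬p there: t:F. ✗
v: no successors, so □◇□¬p holds vacuously. ✓
w: successors {v, x}; ◇□¬p there: v:F, x:F. ✗
x: no successors, so □◇□¬p holds vacuously. ✓
y: successors {t, v}; ◇□¬p there: t:F, v:F. ✗
Satisfying worlds: {t, v, x}.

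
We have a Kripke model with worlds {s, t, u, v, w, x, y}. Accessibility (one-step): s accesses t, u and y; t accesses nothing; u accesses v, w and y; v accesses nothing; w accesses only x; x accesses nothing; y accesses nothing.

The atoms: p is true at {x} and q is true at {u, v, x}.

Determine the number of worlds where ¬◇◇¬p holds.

s: ◇◇¬p is T. ✗
t: ◇◇¬p is F. ✓
u: ◇◇¬p is F. ✓
v: ◇◇¬p is F. ✓
w: ◇◇¬p is F. ✓
x: ◇◇¬p is F. ✓
y: ◇◇¬p is F. ✓
Satisfying worlds: {t, u, v, w, x, y}.

6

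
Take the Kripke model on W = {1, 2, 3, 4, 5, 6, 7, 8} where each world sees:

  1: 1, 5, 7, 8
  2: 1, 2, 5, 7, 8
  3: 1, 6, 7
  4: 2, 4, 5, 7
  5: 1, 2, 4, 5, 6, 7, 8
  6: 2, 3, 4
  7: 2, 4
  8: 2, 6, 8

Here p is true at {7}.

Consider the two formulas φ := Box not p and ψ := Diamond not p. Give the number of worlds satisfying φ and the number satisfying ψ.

3 and 8

For Box not p:
1: successors {1, 5, 7, 8}; not p there: 1:T, 5:T, 7:F, 8:T. ✗
2: successors {1, 2, 5, 7, 8}; not p there: 1:T, 2:T, 5:T, 7:F, 8:T. ✗
3: successors {1, 6, 7}; not p there: 1:T, 6:T, 7:F. ✗
4: successors {2, 4, 5, 7}; not p there: 2:T, 4:T, 5:T, 7:F. ✗
5: successors {1, 2, 4, 5, 6, 7, 8}; not p there: 1:T, 2:T, 4:T, 5:T, 6:T, 7:F, 8:T. ✗
6: successors {2, 3, 4}; not p there: 2:T, 3:T, 4:T. ✓
7: successors {2, 4}; not p there: 2:T, 4:T. ✓
8: successors {2, 6, 8}; not p there: 2:T, 6:T, 8:T. ✓
— 3 worlds.
For Diamond not p:
1: successors {1, 5, 7, 8}; not p there: 1:T, 5:T, 7:F, 8:T. ✓
2: successors {1, 2, 5, 7, 8}; not p there: 1:T, 2:T, 5:T, 7:F, 8:T. ✓
3: successors {1, 6, 7}; not p there: 1:T, 6:T, 7:F. ✓
4: successors {2, 4, 5, 7}; not p there: 2:T, 4:T, 5:T, 7:F. ✓
5: successors {1, 2, 4, 5, 6, 7, 8}; not p there: 1:T, 2:T, 4:T, 5:T, 6:T, 7:F, 8:T. ✓
6: successors {2, 3, 4}; not p there: 2:T, 3:T, 4:T. ✓
7: successors {2, 4}; not p there: 2:T, 4:T. ✓
8: successors {2, 6, 8}; not p there: 2:T, 6:T, 8:T. ✓
— 8 worlds.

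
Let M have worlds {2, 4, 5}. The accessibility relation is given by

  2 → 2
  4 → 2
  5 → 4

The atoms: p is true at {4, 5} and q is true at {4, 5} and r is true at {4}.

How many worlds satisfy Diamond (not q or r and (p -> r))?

3

2: successors {2}; not q or r and (p -> r) there: 2:T. ✓
4: successors {2}; not q or r and (p -> r) there: 2:T. ✓
5: successors {4}; not q or r and (p -> r) there: 4:T. ✓
Satisfying worlds: {2, 4, 5}.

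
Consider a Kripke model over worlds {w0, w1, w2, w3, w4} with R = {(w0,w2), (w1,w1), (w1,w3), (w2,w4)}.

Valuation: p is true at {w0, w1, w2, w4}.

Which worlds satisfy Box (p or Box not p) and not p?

w0: Box (p or Box not p) is T, not p is F. ✗
w1: Box (p or Box not p) is T, not p is F. ✗
w2: Box (p or Box not p) is T, not p is F. ✗
w3: Box (p or Box not p) is T, not p is T. ✓
w4: Box (p or Box not p) is T, not p is F. ✗

{w3}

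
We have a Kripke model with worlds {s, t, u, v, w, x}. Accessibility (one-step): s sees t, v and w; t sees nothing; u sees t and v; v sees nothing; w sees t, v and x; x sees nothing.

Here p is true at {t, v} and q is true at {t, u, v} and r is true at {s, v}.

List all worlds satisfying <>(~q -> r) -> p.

{t, v, x}

s: <>(~q -> r) is T, p is F. ✗
t: <>(~q -> r) is F, p is T. ✓
u: <>(~q -> r) is T, p is F. ✗
v: <>(~q -> r) is F, p is T. ✓
w: <>(~q -> r) is T, p is F. ✗
x: <>(~q -> r) is F, p is F. ✓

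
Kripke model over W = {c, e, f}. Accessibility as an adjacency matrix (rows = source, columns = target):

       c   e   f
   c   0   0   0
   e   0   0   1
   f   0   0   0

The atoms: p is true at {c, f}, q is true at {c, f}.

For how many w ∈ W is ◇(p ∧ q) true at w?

c: no successors, so ◇(p ∧ q) fails. ✗
e: successors {f}; p ∧ q there: f:T. ✓
f: no successors, so ◇(p ∧ q) fails. ✗
Satisfying worlds: {e}.

1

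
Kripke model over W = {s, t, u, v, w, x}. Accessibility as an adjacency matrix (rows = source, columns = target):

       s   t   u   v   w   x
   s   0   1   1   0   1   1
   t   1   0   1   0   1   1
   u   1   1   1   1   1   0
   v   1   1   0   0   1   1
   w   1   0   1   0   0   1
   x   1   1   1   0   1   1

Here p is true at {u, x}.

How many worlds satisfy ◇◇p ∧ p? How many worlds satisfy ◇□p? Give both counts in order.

2 and 0

For ◇◇p ∧ p:
s: ◇◇p is T, p is F. ✗
t: ◇◇p is T, p is F. ✗
u: ◇◇p is T, p is T. ✓
v: ◇◇p is T, p is F. ✗
w: ◇◇p is T, p is F. ✗
x: ◇◇p is T, p is T. ✓
— 2 worlds.
For ◇□p:
s: successors {t, u, w, x}; □p there: t:F, u:F, w:F, x:F. ✗
t: successors {s, u, w, x}; □p there: s:F, u:F, w:F, x:F. ✗
u: successors {s, t, u, v, w}; □p there: s:F, t:F, u:F, v:F, w:F. ✗
v: successors {s, t, w, x}; □p there: s:F, t:F, w:F, x:F. ✗
w: successors {s, u, x}; □p there: s:F, u:F, x:F. ✗
x: successors {s, t, u, w, x}; □p there: s:F, t:F, u:F, w:F, x:F. ✗
— 0 worlds.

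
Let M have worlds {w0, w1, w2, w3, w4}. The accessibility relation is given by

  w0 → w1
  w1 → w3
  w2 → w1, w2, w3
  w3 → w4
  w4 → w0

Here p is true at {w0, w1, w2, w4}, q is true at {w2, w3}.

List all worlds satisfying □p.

w0: successors {w1}; p there: w1:T. ✓
w1: successors {w3}; p there: w3:F. ✗
w2: successors {w1, w2, w3}; p there: w1:T, w2:T, w3:F. ✗
w3: successors {w4}; p there: w4:T. ✓
w4: successors {w0}; p there: w0:T. ✓

{w0, w3, w4}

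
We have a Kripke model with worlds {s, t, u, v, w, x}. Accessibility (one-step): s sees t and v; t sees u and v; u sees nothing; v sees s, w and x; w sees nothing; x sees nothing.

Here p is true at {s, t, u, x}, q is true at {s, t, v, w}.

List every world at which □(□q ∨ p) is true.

s: successors {t, v}; □q ∨ p there: t:T, v:F. ✗
t: successors {u, v}; □q ∨ p there: u:T, v:F. ✗
u: no successors, so □(□q ∨ p) holds vacuously. ✓
v: successors {s, w, x}; □q ∨ p there: s:T, w:T, x:T. ✓
w: no successors, so □(□q ∨ p) holds vacuously. ✓
x: no successors, so □(□q ∨ p) holds vacuously. ✓

{u, v, w, x}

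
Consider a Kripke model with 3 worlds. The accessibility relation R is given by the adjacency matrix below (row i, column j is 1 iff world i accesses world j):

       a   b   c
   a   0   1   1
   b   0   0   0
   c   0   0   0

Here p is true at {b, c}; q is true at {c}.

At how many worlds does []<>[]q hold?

2

a: successors {b, c}; <>[]q there: b:F, c:F. ✗
b: no successors, so []<>[]q holds vacuously. ✓
c: no successors, so []<>[]q holds vacuously. ✓
Satisfying worlds: {b, c}.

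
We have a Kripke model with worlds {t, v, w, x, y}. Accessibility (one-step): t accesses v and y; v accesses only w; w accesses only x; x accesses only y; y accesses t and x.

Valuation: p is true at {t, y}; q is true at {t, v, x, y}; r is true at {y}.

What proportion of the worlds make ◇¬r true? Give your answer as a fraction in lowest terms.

4/5

t: successors {v, y}; ¬r there: v:T, y:F. ✓
v: successors {w}; ¬r there: w:T. ✓
w: successors {x}; ¬r there: x:T. ✓
x: successors {y}; ¬r there: y:F. ✗
y: successors {t, x}; ¬r there: t:T, x:T. ✓
That's 4 of 5 worlds, so 4/5.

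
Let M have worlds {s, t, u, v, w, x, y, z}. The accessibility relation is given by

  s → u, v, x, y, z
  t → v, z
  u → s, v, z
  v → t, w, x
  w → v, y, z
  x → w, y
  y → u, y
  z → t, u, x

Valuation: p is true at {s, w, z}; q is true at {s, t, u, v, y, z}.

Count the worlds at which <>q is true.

8

s: successors {u, v, x, y, z}; q there: u:T, v:T, x:F, y:T, z:T. ✓
t: successors {v, z}; q there: v:T, z:T. ✓
u: successors {s, v, z}; q there: s:T, v:T, z:T. ✓
v: successors {t, w, x}; q there: t:T, w:F, x:F. ✓
w: successors {v, y, z}; q there: v:T, y:T, z:T. ✓
x: successors {w, y}; q there: w:F, y:T. ✓
y: successors {u, y}; q there: u:T, y:T. ✓
z: successors {t, u, x}; q there: t:T, u:T, x:F. ✓
Satisfying worlds: {s, t, u, v, w, x, y, z}.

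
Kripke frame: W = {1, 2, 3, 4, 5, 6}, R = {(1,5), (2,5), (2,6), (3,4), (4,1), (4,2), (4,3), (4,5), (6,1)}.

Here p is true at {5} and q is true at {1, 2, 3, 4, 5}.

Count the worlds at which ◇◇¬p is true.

3

1: successors {5}; ◇¬p there: 5:F. ✗
2: successors {5, 6}; ◇¬p there: 5:F, 6:T. ✓
3: successors {4}; ◇¬p there: 4:T. ✓
4: successors {1, 2, 3, 5}; ◇¬p there: 1:F, 2:T, 3:T, 5:F. ✓
5: no successors, so ◇◇¬p fails. ✗
6: successors {1}; ◇¬p there: 1:F. ✗
Satisfying worlds: {2, 3, 4}.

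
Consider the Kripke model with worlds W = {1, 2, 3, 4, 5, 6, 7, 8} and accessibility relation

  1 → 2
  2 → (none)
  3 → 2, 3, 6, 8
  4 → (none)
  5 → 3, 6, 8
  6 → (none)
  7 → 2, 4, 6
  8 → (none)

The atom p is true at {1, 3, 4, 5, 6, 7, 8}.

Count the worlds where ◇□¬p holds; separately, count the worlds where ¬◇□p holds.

4 and 4

For ◇□¬p:
1: successors {2}; □¬p there: 2:T. ✓
2: no successors, so ◇□¬p fails. ✗
3: successors {2, 3, 6, 8}; □¬p there: 2:T, 3:F, 6:T, 8:T. ✓
4: no successors, so ◇□¬p fails. ✗
5: successors {3, 6, 8}; □¬p there: 3:F, 6:T, 8:T. ✓
6: no successors, so ◇□¬p fails. ✗
7: successors {2, 4, 6}; □¬p there: 2:T, 4:T, 6:T. ✓
8: no successors, so ◇□¬p fails. ✗
— 4 worlds.
For ¬◇□p:
1: ◇□p is T. ✗
2: ◇□p is F. ✓
3: ◇□p is T. ✗
4: ◇□p is F. ✓
5: ◇□p is T. ✗
6: ◇□p is F. ✓
7: ◇□p is T. ✗
8: ◇□p is F. ✓
— 4 worlds.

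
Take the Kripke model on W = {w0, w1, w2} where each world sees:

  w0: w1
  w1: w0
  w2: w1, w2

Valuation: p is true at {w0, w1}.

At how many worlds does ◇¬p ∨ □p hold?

w0: ◇¬p is F, □p is T. ✓
w1: ◇¬p is F, □p is T. ✓
w2: ◇¬p is T, □p is F. ✓
Satisfying worlds: {w0, w1, w2}.

3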